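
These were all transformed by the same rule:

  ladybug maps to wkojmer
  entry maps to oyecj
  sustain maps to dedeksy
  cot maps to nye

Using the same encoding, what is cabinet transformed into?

The shift depends on letter class: consonant l→w is +11, but vowel a→k is +10. The rule splits by letter class: vowels +10, consonants +11.
Applying it to cabinet: c(cons)+11=n, a(vowel)+10=k, b(cons)+11=m, i(vowel)+10=s, n(cons)+11=y, e(vowel)+10=o, t(cons)+11=e.

nkmsyoe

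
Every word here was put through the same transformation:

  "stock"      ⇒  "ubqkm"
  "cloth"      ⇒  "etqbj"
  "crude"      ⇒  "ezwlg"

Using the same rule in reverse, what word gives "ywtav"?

worst

A repeating key of period 2 is used — shifts +2, +8 over and over.
Decoding ywtav: y−2=w, w−8=o, t−2=r, a−8=s, v−2=t.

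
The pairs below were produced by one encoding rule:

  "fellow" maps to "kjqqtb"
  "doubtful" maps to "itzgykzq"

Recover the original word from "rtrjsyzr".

momentum

Compare letters: f→k is +5, e→j is +5, l→q is +5 — a constant shift. Every letter moves 5 places later in the alphabet, wrapping around z→a.
Undoing it on rtrjsyzr: r−5=m, t−5=o, r−5=m, j−5=e, s−5=n, y−5=t, z−5=u, r−5=m.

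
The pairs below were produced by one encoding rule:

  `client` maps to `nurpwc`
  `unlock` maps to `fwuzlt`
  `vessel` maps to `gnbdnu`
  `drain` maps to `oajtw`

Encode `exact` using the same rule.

pgjnc

Shifts by position in client: pos 0: c→n (+11), pos 1: l→u (+9), pos 2: i→r (+9), pos 3: e→p (+11), pos 4: n→w (+9), pos 5: t→c (+9) — repeating every 3. A repeating key of period 3 is used — shifts +11, +9, +9 over and over.
For exact: e+11=p, x+9=g, a+9=j, c+11=n, t+9=c.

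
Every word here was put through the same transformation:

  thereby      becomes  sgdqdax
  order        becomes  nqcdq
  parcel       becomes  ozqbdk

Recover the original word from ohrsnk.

pistol

It's a constant shift of +25 (ROT25).
Undoing it on ohrsnk: o−25=p, h−25=i, r−25=s, s−25=t, n−25=o, k−25=l.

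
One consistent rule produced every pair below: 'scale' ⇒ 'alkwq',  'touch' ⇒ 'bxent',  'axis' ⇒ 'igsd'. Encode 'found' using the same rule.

nxeyp

In scale: s→a is +8, c→l is +9, a→k is +10, l→w is +11 — the shift increases by 1 each position. Letter i (0-indexed) is shifted by i+8, so successive shifts are 8, 9, 10, ….
On found: f+8=n, o+9=x, u+10=e, n+11=y, d+12=p.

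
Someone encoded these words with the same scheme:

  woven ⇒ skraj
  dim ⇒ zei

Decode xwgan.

Compare letters: w→s is +22, o→k is +22, v→r is +22 — a constant shift. This is a Caesar cipher with shift 22.
Decoding xwgan: x−22=b, w−22=a, g−22=k, a−22=e, n−22=r.

baker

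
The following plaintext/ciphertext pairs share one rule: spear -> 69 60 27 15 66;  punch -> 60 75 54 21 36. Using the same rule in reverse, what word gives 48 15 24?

Each letter becomes 3×(its alphabet position, a=1..z=26) + 12.
Decoding 48 15 24: 48→(48−12)÷3=12=l, 15→(15−12)÷3=1=a, 24→(24−12)÷3=4=d.

lad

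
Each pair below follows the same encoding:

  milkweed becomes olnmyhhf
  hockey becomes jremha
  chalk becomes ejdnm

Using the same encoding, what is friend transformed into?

htlhpf

The shift depends on letter class: consonant m→o is +2, but vowel i→l is +3. Vowels shift forward by 3 and consonants shift forward by 2.
On friend: f(cons)+2=h, r(cons)+2=t, i(vowel)+3=l, e(vowel)+3=h, n(cons)+2=p, d(cons)+2=f.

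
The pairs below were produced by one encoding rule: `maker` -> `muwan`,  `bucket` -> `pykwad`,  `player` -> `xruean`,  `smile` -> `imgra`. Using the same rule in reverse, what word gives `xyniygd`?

pursuit

m(12)→m(12) and a(0)→u(20) fit y≡21x+20 (mod 26); the inverse of 21 mod 26 is 5. This is an affine cipher: with a=0,…,z=25, each position x becomes (21x+20) mod 26.
Undoing it on xyniygd: x(23)→5·(23−20)≡15=p; y(24)→5·(24−20)≡20=u; n(13)→5·(13−20)≡17=r; i(8)→5·(8−20)≡18=s; y(24)→5·(24−20)≡20=u; g(6)→5·(6−20)≡8=i; d(3)→5·(3−20)≡19=t (all mod 26).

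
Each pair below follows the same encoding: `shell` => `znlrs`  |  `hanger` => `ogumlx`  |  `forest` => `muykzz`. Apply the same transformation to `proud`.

wxvak

Shifts by position in shell: pos 0: s→z (+7), pos 1: h→n (+6), pos 2: e→l (+7), pos 3: l→r (+6) — repeating every 2. A repeating key of period 2 is used — shifts +7, +6 over and over.
Applying it to proud: p+7=w, r+6=x, o+7=v, u+6=a, d+7=k.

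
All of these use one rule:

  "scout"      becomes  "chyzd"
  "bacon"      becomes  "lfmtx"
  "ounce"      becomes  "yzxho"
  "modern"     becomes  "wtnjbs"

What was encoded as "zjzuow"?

A repeating key of period 2 is used — shifts +10, +5 over and over.
Reversing it on zjzuow: z−10=p, j−5=e, z−10=p, u−5=p, o−10=e, w−5=r.

pepper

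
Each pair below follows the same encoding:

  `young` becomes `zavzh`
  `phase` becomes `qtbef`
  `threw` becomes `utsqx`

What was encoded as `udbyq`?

tramp

Shifts by position in young: pos 0: y→z (+1), pos 1: o→a (+12), pos 2: u→v (+1), pos 3: n→z (+12) — repeating every 2. The shifts repeat in a cycle of length 2: positions 0,1,… shift by +1, +12, then the pattern repeats.
Reversing it on udbyq: u−1=t, d−12=r, b−1=a, y−12=m, q−1=p.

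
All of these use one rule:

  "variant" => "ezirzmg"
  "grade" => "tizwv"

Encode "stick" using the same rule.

Each pair mirrors across the alphabet (v↔e, a↔z, r↔i): positions sum to 25. This is the alphabet-reversal cipher (Atbash): a becomes z, b becomes y, etc.
On stick: s↔h, t↔g, i↔r, c↔x, k↔p.

hgrxp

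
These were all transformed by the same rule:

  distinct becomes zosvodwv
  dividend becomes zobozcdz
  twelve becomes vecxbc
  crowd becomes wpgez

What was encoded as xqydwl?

launch

d(3)→z(25) and i(8)→o(14) fit y≡3x+16 (mod 26); the inverse of 3 mod 26 is 9. Each letter's alphabet position (a=0..z=25) is mapped through 3·x+16 mod 26 — an affine cipher.
Reversing it on xqydwl: x(23)→9·(23−16)≡11=l; q(16)→9·(16−16)≡0=a; y(24)→9·(24−16)≡20=u; d(3)→9·(3−16)≡13=n; w(22)→9·(22−16)≡2=c; l(11)→9·(11−16)≡7=h (all mod 26).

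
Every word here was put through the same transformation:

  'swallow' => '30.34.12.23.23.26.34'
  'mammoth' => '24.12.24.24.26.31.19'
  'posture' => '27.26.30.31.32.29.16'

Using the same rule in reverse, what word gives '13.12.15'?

bad

The number is (letter's place in the alphabet, a=1) + 11.
Reversing it on 13.12.15: 13→(13−11)÷1=2=b, 12→(12−11)÷1=1=a, 15→(15−11)÷1=4=d.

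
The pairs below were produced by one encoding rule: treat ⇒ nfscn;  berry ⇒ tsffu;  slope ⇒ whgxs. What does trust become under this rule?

Each letter's alphabet position (a=0..z=25) is mapped through 17·x+2 mod 26 — an affine cipher.
Applying it to trust: t(19)→17·19+2≡13=n; r(17)→17·17+2≡5=f; u(20)→17·20+2≡4=e; s(18)→17·18+2≡22=w; t(19)→17·19+2≡13=n (all mod 26).

nfewn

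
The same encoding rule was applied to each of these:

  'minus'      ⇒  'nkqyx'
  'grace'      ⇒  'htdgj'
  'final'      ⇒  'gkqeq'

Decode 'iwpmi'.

In minus: m→n is +1, i→k is +2, n→q is +3, u→y is +4 — the shift increases by 1 each position. Letter i (0-indexed) is shifted by i+1, so successive shifts are 1, 2, 3, ….
Reversing it on iwpmi: i−1=h, w−2=u, p−3=m, m−4=i, i−5=d.

humid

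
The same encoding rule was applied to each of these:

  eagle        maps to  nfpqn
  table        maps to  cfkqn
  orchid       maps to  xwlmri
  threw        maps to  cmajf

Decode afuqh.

rally

Shifts by position in eagle: pos 0: e→n (+9), pos 1: a→f (+5), pos 2: g→p (+9), pos 3: l→q (+5) — repeating every 2. A repeating key of period 2 is used — shifts +9, +5 over and over.
Undoing it on afuqh: a−9=r, f−5=a, u−9=l, q−5=l, h−9=y.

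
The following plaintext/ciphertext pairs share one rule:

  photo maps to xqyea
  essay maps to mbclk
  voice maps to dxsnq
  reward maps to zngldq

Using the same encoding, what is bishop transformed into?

jrcsac

In photo: p→x is +8, h→q is +9, o→y is +10, t→e is +11 — the shift increases by 1 each position. Letter i (0-indexed) is shifted by i+8, so successive shifts are 8, 9, 10, ….
For bishop: b+8=j, i+9=r, s+10=c, h+11=s, o+12=a, p+13=c.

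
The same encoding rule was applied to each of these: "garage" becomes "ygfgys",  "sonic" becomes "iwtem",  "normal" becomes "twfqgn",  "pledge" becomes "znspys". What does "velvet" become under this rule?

g(6)→y(24) and a(0)→g(6) fit y≡3x+6 (mod 26); the inverse of 3 mod 26 is 9. Treating letters as 0–25, the rule is x ↦ 3x + 6 (mod 26).
Applying it to velvet: v(21)→3·21+6≡17=r; e(4)→3·4+6≡18=s; l(11)→3·11+6≡13=n; v(21)→3·21+6≡17=r; e(4)→3·4+6≡18=s; t(19)→3·19+6≡11=l (all mod 26).

rsnrsl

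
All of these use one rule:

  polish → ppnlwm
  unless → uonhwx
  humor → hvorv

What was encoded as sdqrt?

scoop

Letter i (0-indexed) is shifted by i+0, so successive shifts are 0, 1, 2, ….
Reversing it on sdqrt: s−0=s, d−1=c, q−2=o, r−3=o, t−4=p.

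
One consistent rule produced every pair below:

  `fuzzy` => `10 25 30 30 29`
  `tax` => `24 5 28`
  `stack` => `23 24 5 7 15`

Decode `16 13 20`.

Letters become their 1-based position plus 4 (so a→5, b→6, …).
Decoding 16 13 20: 16→(16−4)÷1=12=l, 13→(13−4)÷1=9=i, 20→(20−4)÷1=16=p.

lip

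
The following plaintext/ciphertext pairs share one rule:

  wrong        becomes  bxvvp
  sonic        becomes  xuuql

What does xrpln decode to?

slide

In wrong: w→b is +5, r→x is +6, o→v is +7, n→v is +8 — the shift increases by 1 each position. The shift increases by 1 at each position, starting from +5: 5, 6, 7, ….
Decoding xrpln: x−5=s, r−6=l, p−7=i, l−8=d, n−9=e.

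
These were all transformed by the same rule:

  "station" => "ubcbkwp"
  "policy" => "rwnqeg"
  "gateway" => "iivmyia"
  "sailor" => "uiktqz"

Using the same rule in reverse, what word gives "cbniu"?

Shifts by position in station: pos 0: s→u (+2), pos 1: t→b (+8), pos 2: a→c (+2), pos 3: t→b (+8) — repeating every 2. It's a Vigenère-style cipher with numeric key [2,8]: position i shifts by key[i mod 2].
Decoding cbniu: c−2=a, b−8=t, n−2=l, i−8=a, u−2=s.

atlas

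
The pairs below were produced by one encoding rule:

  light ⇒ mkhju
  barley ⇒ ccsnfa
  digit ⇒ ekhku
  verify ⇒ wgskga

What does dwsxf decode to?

Shifts by position in light: pos 0: l→m (+1), pos 1: i→k (+2), pos 2: g→h (+1), pos 3: h→j (+2) — repeating every 2. The shifts repeat in a cycle of length 2: positions 0,1,… shift by +1, +2, then the pattern repeats.
Reversing it on dwsxf: d−1=c, w−2=u, s−1=r, x−2=v, f−1=e.

curve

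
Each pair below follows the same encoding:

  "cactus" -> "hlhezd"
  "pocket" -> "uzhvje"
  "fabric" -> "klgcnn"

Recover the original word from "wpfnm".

reach

Shifts by position in cactus: pos 0: c→h (+5), pos 1: a→l (+11), pos 2: c→h (+5), pos 3: t→e (+11) — repeating every 2. The shifts repeat in a cycle of length 2: positions 0,1,… shift by +5, +11, then the pattern repeats.
Undoing it on wpfnm: w−5=r, p−11=e, f−5=a, n−11=c, m−5=h.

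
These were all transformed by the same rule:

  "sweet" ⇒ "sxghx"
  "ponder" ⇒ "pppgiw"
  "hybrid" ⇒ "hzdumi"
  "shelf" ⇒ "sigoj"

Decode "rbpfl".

In sweet: s→s is +0, w→x is +1, e→g is +2, e→h is +3 — the shift increases by 1 each position. Letter i (0-indexed) is shifted by i+0, so successive shifts are 0, 1, 2, ….
Undoing it on rbpfl: r−0=r, b−1=a, p−2=n, f−3=c, l−4=h.

ranch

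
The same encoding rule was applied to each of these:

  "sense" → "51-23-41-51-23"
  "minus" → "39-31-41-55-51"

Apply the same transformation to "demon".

Each letter becomes 2×(its alphabet position, a=1..z=26) + 13.
Applying it to demon: d=4→21, e=5→23, m=13→39, o=15→43, n=14→41.

21-23-39-43-41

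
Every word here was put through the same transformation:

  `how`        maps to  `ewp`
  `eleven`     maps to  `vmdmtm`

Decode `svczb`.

The word is reversed, then every letter is shifted forward by 8.
Reversing it on svczb: shift back: s−8=k, v−8=n, c−8=u, z−8=r, b−8=t → knurt; then reverse → trunk.

trunk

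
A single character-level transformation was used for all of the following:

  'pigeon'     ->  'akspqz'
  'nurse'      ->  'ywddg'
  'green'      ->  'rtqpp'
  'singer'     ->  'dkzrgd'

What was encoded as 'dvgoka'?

Shifts by position in pigeon: pos 0: p→a (+11), pos 1: i→k (+2), pos 2: g→s (+12), pos 3: e→p (+11), pos 4: o→q (+2), pos 5: n→z (+12) — repeating every 3. The shifts repeat in a cycle of length 3: positions 0,1,… shift by +11, +2, +12, then the pattern repeats.
Decoding dvgoka: d−11=s, v−2=t, g−12=u, o−11=d, k−2=i, a−12=o.

studio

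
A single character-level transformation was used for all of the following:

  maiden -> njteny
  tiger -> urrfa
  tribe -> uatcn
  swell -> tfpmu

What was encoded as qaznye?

Shifts by position in maiden: pos 0: m→n (+1), pos 1: a→j (+9), pos 2: i→t (+11), pos 3: d→e (+1), pos 4: e→n (+9), pos 5: n→y (+11) — repeating every 3. It's a Vigenère-style cipher with numeric key [1,9,11]: position i shifts by key[i mod 3].
Decoding qaznye: q−1=p, a−9=r, z−11=o, n−1=m, y−9=p, e−11=t.

prompt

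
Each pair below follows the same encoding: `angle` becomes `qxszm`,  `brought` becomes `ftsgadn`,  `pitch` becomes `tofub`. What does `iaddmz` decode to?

The output letters match the input read backwards, each shifted +12: angle reversed is elgna. Two steps: reverse the string, then apply a Caesar shift of +12.
Undoing it on iaddmz: shift back: i−12=w, a−12=o, d−12=r, d−12=r, m−12=a, z−12=n → worran; then reverse → narrow.

narrow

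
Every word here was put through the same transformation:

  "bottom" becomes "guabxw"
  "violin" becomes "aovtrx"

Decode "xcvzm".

In bottom: b→g is +5, o→u is +6, t→a is +7, t→b is +8 — the shift increases by 1 each position. The shift increases by 1 at each position, starting from +5: 5, 6, 7, ….
Undoing it on xcvzm: x−5=s, c−6=w, v−7=o, z−8=r, m−9=d.

sword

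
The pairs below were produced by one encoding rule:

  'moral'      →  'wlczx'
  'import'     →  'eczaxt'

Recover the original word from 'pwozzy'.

The output letters match the input read backwards, each shifted +11: moral reversed is larom. Two steps: reverse the string, then apply a Caesar shift of +11.
Undoing it on pwozzy: shift back: p−11=e, w−11=l, o−11=d, z−11=o, z−11=o, y−11=n → eldoon; then reverse → noodle.

noodle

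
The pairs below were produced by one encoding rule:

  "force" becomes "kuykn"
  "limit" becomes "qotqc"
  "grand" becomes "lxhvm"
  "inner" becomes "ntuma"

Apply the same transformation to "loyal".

qufiu

In force: f→k is +5, o→u is +6, r→y is +7, c→k is +8 — the shift increases by 1 each position. The shift increases by 1 at each position, starting from +5: 5, 6, 7, ….
On loyal: l+5=q, o+6=u, y+7=f, a+8=i, l+9=u.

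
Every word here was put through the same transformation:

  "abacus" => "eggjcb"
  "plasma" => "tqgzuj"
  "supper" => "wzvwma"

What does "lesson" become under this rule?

In abacus: a→e is +4, b→g is +5, a→g is +6, c→j is +7 — the shift increases by 1 each position. Letter i (0-indexed) is shifted by i+4, so successive shifts are 4, 5, 6, ….
For lesson: l+4=p, e+5=j, s+6=y, s+7=z, o+8=w, n+9=w.

pjyzww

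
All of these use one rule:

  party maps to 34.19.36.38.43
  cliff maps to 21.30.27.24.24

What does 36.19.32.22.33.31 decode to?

p is letter #16 and maps to 34: an offset of 18. The number is (letter's place in the alphabet, a=1) + 18.
Undoing it on 36.19.32.22.33.31: 36→(36−18)÷1=18=r, 19→(19−18)÷1=1=a, 32→(32−18)÷1=14=n, 22→(22−18)÷1=4=d, 33→(33−18)÷1=15=o, 31→(31−18)÷1=13=m.

random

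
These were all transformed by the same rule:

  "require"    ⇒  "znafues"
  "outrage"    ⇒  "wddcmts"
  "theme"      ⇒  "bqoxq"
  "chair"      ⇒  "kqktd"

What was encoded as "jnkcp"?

In require: r→z is +8, e→n is +9, q→a is +10, u→f is +11 — the shift increases by 1 each position. Each letter shifts forward by (position + 8), i.e. 8, 9, 10, … — the shift grows by one for each successive letter.
Undoing it on jnkcp: j−8=b, n−9=e, k−10=a, c−11=r, p−12=d.

beard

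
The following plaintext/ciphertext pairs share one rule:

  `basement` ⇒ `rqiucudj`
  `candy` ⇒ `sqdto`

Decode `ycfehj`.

Each letter is shifted forward by 16 in the alphabet (a Caesar shift of +16).
Decoding ycfehj: y−16=i, c−16=m, f−16=p, e−16=o, h−16=r, j−16=t.

import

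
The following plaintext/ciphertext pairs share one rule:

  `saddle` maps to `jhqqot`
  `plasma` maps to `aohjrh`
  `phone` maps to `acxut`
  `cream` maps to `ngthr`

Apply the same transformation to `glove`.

Each letter's alphabet position (a=0..z=25) is mapped through 3·x+7 mod 26 — an affine cipher.
On glove: g(6)→3·6+7≡25=z; l(11)→3·11+7≡14=o; o(14)→3·14+7≡23=x; v(21)→3·21+7≡18=s; e(4)→3·4+7≡19=t (all mod 26).

zoxst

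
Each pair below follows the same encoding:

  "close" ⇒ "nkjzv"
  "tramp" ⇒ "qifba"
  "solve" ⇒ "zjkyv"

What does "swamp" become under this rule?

c(2)→n(13) and l(11)→k(10) fit y≡17x+5 (mod 26); the inverse of 17 mod 26 is 23. Treating letters as 0–25, the rule is x ↦ 17x + 5 (mod 26).
For swamp: s(18)→17·18+5≡25=z; w(22)→17·22+5≡15=p; a(0)→17·0+5≡5=f; m(12)→17·12+5≡1=b; p(15)→17·15+5≡0=a (all mod 26).

zpfba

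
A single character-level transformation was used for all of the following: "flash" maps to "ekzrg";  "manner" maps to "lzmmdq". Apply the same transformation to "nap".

Compare letters: f→e is +25, l→k is +25, a→z is +25 — a constant shift. Each letter is shifted forward by 25 in the alphabet (a Caesar shift of +25).
On nap: n+25=m, a+25=z, p+25=o.

mzo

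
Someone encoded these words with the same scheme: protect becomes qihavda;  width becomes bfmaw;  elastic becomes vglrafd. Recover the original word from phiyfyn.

p(15)→q(16) and r(17)→i(8) fit y≡9x+11 (mod 26); the inverse of 9 mod 26 is 3. Treating letters as 0–25, the rule is x ↦ 9x + 11 (mod 26).
Decoding phiyfyn: p(15)→3·(15−11)≡12=m; h(7)→3·(7−11)≡14=o; i(8)→3·(8−11)≡17=r; y(24)→3·(24−11)≡13=n; f(5)→3·(5−11)≡8=i; y(24)→3·(24−11)≡13=n; n(13)→3·(13−11)≡6=g (all mod 26).

morning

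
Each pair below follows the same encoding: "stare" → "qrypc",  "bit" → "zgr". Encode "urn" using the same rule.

spl

Compare letters: s→q is +24, t→r is +24, a→y is +24 — a constant shift. This is a Caesar cipher with shift 24.
Applying it to urn: u+24=s, r+24=p, n+24=l.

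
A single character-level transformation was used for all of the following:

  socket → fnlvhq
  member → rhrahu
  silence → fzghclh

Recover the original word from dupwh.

grade

Each letter's alphabet position (a=0..z=25) is mapped through 11·x+15 mod 26 — an affine cipher.
Decoding dupwh: d(3)→19·(3−15)≡6=g; u(20)→19·(20−15)≡17=r; p(15)→19·(15−15)≡0=a; w(22)→19·(22−15)≡3=d; h(7)→19·(7−15)≡4=e (all mod 26).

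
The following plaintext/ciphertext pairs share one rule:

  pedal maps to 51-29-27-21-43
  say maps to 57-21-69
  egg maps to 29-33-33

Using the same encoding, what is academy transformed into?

p(#16)→51 and e(#5)→29: differences scale by 2, so n = 2·pos + 19. Each letter becomes 2×(its alphabet position, a=1..z=26) + 19.
Applying it to academy: a=1→21, c=3→25, a=1→21, d=4→27, e=5→29, m=13→45, y=25→69.

21-25-21-27-29-45-69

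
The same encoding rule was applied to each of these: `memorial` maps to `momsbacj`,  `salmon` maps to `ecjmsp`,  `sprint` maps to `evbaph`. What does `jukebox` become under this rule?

dkgofst

m(12)→m(12) and e(4)→o(14) fit y≡3x+2 (mod 26); the inverse of 3 mod 26 is 9. Each letter's alphabet position (a=0..z=25) is mapped through 3·x+2 mod 26 — an affine cipher.
Applying it to jukebox: j(9)→3·9+2≡3=d; u(20)→3·20+2≡10=k; k(10)→3·10+2≡6=g; e(4)→3·4+2≡14=o; b(1)→3·1+2≡5=f; o(14)→3·14+2≡18=s; x(23)→3·23+2≡19=t (all mod 26).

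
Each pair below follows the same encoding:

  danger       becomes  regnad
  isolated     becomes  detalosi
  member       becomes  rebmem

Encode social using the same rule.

The output letters match the input read backwards: danger reversed is regnad. The word is simply reversed.
Applying it to social: reverse → laicos.

laicos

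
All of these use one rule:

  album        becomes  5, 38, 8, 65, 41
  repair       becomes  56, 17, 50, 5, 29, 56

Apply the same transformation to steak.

59, 62, 17, 5, 35

a(#1)→5 and l(#12)→38: differences scale by 3, so n = 3·pos + 2. Each letter becomes 3×(its alphabet position, a=1..z=26) + 2.
On steak: s=19→59, t=20→62, e=5→17, a=1→5, k=11→35.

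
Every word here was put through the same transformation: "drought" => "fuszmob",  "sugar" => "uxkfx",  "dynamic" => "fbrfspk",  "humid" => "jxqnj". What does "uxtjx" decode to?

In drought: d→f is +2, r→u is +3, o→s is +4, u→z is +5 — the shift increases by 1 each position. Letter i (0-indexed) is shifted by i+2, so successive shifts are 2, 3, 4, ….
Undoing it on uxtjx: u−2=s, x−3=u, t−4=p, j−5=e, x−6=r.

super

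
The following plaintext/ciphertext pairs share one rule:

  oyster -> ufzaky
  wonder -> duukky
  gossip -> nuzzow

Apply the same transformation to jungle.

The rule splits by letter class: vowels +6, consonants +7.
On jungle: j(cons)+7=q, u(vowel)+6=a, n(cons)+7=u, g(cons)+7=n, l(cons)+7=s, e(vowel)+6=k.

qaunsk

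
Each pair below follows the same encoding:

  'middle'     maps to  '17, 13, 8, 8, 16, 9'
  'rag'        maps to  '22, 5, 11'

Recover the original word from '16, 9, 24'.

m is letter #13 and maps to 17: an offset of 4. The number is (letter's place in the alphabet, a=1) + 4.
Decoding 16, 9, 24: 16→(16−4)÷1=12=l, 9→(9−4)÷1=5=e, 24→(24−4)÷1=20=t.

let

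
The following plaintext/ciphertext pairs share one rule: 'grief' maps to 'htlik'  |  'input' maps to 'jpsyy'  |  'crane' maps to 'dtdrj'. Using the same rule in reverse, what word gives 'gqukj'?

In grief: g→h is +1, r→t is +2, i→l is +3, e→i is +4 — the shift increases by 1 each position. Each letter shifts forward by (position + 1), i.e. 1, 2, 3, … — the shift grows by one for each successive letter.
Decoding gqukj: g−1=f, q−2=o, u−3=r, k−4=g, j−5=e.

forge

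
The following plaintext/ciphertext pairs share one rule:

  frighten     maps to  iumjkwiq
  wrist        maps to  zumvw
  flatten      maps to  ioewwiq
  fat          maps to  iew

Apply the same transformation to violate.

ymsoewi

The shift depends on letter class: consonant f→i is +3, but vowel i→m is +4. The rule splits by letter class: vowels +4, consonants +3.
For violate: v(cons)+3=y, i(vowel)+4=m, o(vowel)+4=s, l(cons)+3=o, a(vowel)+4=e, t(cons)+3=w, e(vowel)+4=i.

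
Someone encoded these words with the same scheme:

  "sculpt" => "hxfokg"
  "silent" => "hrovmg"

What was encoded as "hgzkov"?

staple

Each pair mirrors across the alphabet (s↔h, c↔x, u↔f): positions sum to 25. Each letter is replaced by its mirror in the alphabet: a↔z, b↔y, c↔x, and so on (the Atbash cipher).
Decoding hgzkov: h↔s, g↔t, z↔a, k↔p, o↔l, v↔e.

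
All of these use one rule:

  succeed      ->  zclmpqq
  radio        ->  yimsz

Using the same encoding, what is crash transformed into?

jzjcs

The shift increases by 1 at each position, starting from +7: 7, 8, 9, ….
Applying it to crash: c+7=j, r+8=z, a+9=j, s+10=c, h+11=s.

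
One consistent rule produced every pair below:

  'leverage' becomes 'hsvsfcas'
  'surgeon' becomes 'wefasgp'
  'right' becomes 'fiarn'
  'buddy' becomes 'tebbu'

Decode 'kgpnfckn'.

contract

l(11)→h(7) and e(4)→s(18) fit y≡17x+2 (mod 26); the inverse of 17 mod 26 is 23. Each letter's alphabet position (a=0..z=25) is mapped through 17·x+2 mod 26 — an affine cipher.
Undoing it on kgpnfckn: k(10)→23·(10−2)≡2=c; g(6)→23·(6−2)≡14=o; p(15)→23·(15−2)≡13=n; n(13)→23·(13−2)≡19=t; f(5)→23·(5−2)≡17=r; c(2)→23·(2−2)≡0=a; k(10)→23·(10−2)≡2=c; n(13)→23·(13−2)≡19=t (all mod 26).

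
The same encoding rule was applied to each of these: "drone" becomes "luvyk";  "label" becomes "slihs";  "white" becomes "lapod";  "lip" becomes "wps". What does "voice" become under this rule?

ljpvc

The output letters match the input read backwards, each shifted +7: drone reversed is enord. Read the word backwards and shift each letter +7.
On voice: reverse → eciov; then shift: e+7=l, c+7=j, i+7=p, o+7=v, v+7=c.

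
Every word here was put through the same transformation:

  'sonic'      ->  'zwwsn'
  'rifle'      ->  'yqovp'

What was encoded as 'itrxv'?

In sonic: s→z is +7, o→w is +8, n→w is +9, i→s is +10 — the shift increases by 1 each position. The shift increases by 1 at each position, starting from +7: 7, 8, 9, ….
Undoing it on itrxv: i−7=b, t−8=l, r−9=i, x−10=n, v−11=k.

blink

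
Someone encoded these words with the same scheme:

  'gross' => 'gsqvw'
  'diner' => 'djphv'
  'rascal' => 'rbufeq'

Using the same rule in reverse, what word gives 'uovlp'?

until

Letter i (0-indexed) is shifted by i+0, so successive shifts are 0, 1, 2, ….
Decoding uovlp: u−0=u, o−1=n, v−2=t, l−3=i, p−4=l.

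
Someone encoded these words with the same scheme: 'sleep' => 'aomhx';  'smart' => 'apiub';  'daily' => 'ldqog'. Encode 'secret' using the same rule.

Shifts by position in sleep: pos 0: s→a (+8), pos 1: l→o (+3), pos 2: e→m (+8), pos 3: e→h (+3) — repeating every 2. The shifts repeat in a cycle of length 2: positions 0,1,… shift by +8, +3, then the pattern repeats.
For secret: s+8=a, e+3=h, c+8=k, r+3=u, e+8=m, t+3=w.

ahkumw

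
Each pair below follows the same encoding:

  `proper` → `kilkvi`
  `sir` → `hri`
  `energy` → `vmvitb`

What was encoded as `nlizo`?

moral

Each pair mirrors across the alphabet (p↔k, r↔i, o↔l): positions sum to 25. This is the alphabet-reversal cipher (Atbash): a becomes z, b becomes y, etc.
Reversing it on nlizo: n↔m, l↔o, i↔r, z↔a, o↔l.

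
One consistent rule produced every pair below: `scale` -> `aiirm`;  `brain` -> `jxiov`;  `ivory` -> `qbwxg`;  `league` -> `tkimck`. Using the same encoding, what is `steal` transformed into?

Shifts by position in scale: pos 0: s→a (+8), pos 1: c→i (+6), pos 2: a→i (+8), pos 3: l→r (+6) — repeating every 2. The shifts repeat in a cycle of length 2: positions 0,1,… shift by +8, +6, then the pattern repeats.
On steal: s+8=a, t+6=z, e+8=m, a+6=g, l+8=t.

azmgt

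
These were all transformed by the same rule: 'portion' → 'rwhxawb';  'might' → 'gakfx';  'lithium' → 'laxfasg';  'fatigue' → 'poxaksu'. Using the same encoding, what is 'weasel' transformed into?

iuocul

p(15)→r(17) and o(14)→w(22) fit y≡21x+14 (mod 26); the inverse of 21 mod 26 is 5. This is an affine cipher: with a=0,…,z=25, each position x becomes (21x+14) mod 26.
On weasel: w(22)→21·22+14≡8=i; e(4)→21·4+14≡20=u; a(0)→21·0+14≡14=o; s(18)→21·18+14≡2=c; e(4)→21·4+14≡20=u; l(11)→21·11+14≡11=l (all mod 26).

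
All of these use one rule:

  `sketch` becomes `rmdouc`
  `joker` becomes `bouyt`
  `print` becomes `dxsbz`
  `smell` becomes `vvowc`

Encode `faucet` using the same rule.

domekp

The output letters match the input read backwards, each shifted +10: sketch reversed is hcteks. Read the word backwards and shift each letter +10.
Applying it to faucet: reverse → tecuaf; then shift: t+10=d, e+10=o, c+10=m, u+10=e, a+10=k, f+10=p.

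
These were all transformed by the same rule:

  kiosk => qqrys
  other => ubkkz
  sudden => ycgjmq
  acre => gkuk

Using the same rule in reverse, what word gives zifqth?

tackle

A repeating key of period 3 is used — shifts +6, +8, +3 over and over.
Reversing it on zifqth: z−6=t, i−8=a, f−3=c, q−6=k, t−8=l, h−3=e.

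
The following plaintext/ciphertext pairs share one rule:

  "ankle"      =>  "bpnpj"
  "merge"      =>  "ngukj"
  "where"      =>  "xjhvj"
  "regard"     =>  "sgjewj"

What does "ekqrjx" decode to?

In ankle: a→b is +1, n→p is +2, k→n is +3, l→p is +4 — the shift increases by 1 each position. The shift increases by 1 at each position, starting from +1: 1, 2, 3, ….
Decoding ekqrjx: e−1=d, k−2=i, q−3=n, r−4=n, j−5=e, x−6=r.

dinner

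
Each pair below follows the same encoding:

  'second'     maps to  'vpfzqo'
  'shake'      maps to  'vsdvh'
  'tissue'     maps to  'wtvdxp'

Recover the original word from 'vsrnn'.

shock

A repeating key of period 2 is used — shifts +3, +11 over and over.
Undoing it on vsrnn: v−3=s, s−11=h, r−3=o, n−11=c, n−3=k.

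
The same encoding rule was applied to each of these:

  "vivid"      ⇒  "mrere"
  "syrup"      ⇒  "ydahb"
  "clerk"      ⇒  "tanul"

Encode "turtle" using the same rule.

nucadc

The output letters match the input read backwards, each shifted +9: vivid reversed is diviv. The word is reversed, then every letter is shifted forward by 9.
On turtle: reverse → eltrut; then shift: e+9=n, l+9=u, t+9=c, r+9=a, u+9=d, t+9=c.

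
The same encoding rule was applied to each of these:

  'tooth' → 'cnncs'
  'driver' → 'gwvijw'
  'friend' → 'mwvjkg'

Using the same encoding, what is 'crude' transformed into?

dwfgj

Treating letters as 0–25, the rule is x ↦ 3x + 23 (mod 26).
For crude: c(2)→3·2+23≡3=d; r(17)→3·17+23≡22=w; u(20)→3·20+23≡5=f; d(3)→3·3+23≡6=g; e(4)→3·4+23≡9=j (all mod 26).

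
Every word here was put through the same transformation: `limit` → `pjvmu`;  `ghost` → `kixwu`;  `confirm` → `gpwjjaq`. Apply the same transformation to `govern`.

kpeisw

A repeating key of period 3 is used — shifts +4, +1, +9 over and over.
For govern: g+4=k, o+1=p, v+9=e, e+4=i, r+1=s, n+9=w.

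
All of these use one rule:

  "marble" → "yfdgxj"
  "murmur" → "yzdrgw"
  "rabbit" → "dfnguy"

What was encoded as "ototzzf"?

Shifts by position in marble: pos 0: m→y (+12), pos 1: a→f (+5), pos 2: r→d (+12), pos 3: b→g (+5) — repeating every 2. The shifts repeat in a cycle of length 2: positions 0,1,… shift by +12, +5, then the pattern repeats.
Reversing it on ototzzf: o−12=c, t−5=o, o−12=c, t−5=o, z−12=n, z−5=u, f−12=t.

coconut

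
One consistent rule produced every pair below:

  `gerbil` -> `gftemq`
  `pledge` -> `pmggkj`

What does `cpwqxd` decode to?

In gerbil: g→g is +0, e→f is +1, r→t is +2, b→e is +3 — the shift increases by 1 each position. Each letter shifts forward by its position index (0, 1, 2, …) — the shift grows by one for each successive letter.
Undoing it on cpwqxd: c−0=c, p−1=o, w−2=u, q−3=n, x−4=t, d−5=y.

county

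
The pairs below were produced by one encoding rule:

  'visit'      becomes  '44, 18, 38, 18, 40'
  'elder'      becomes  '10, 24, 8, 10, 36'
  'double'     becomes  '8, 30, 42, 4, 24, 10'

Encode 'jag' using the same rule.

20, 2, 14

The formula is n = 2×(alphabet index, a=1).
On jag: j=10→20, a=1→2, g=7→14.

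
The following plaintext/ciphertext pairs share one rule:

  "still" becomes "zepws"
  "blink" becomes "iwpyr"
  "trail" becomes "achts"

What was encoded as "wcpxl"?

prime

Shifts by position in still: pos 0: s→z (+7), pos 1: t→e (+11), pos 2: i→p (+7), pos 3: l→w (+11) — repeating every 2. It's a Vigenère-style cipher with numeric key [7,11]: position i shifts by key[i mod 2].
Reversing it on wcpxl: w−7=p, c−11=r, p−7=i, x−11=m, l−7=e.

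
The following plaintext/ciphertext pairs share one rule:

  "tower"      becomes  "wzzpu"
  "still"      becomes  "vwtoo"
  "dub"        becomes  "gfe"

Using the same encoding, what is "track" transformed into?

The shift depends on letter class: consonant t→w is +3, but vowel o→z is +11. The rule splits by letter class: vowels +11, consonants +3.
For track: t(cons)+3=w, r(cons)+3=u, a(vowel)+11=l, c(cons)+3=f, k(cons)+3=n.

wulfn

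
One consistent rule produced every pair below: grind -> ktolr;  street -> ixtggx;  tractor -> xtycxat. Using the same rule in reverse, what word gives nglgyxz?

g(6)→k(10) and r(17)→t(19) fit y≡15x+24 (mod 26); the inverse of 15 mod 26 is 7. This is an affine cipher: with a=0,…,z=25, each position x becomes (15x+24) mod 26.
Reversing it on nglgyxz: n(13)→7·(13−24)≡1=b; g(6)→7·(6−24)≡4=e; l(11)→7·(11−24)≡13=n; g(6)→7·(6−24)≡4=e; y(24)→7·(24−24)≡0=a; x(23)→7·(23−24)≡19=t; z(25)→7·(25−24)≡7=h (all mod 26).

beneath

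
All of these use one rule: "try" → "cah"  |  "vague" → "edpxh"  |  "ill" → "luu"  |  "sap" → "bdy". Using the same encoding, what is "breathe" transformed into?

kahdcqh

The shift depends on letter class: consonant t→c is +9, but vowel a→d is +3. Vowels shift forward by 3 and consonants shift forward by 9.
For breathe: b(cons)+9=k, r(cons)+9=a, e(vowel)+3=h, a(vowel)+3=d, t(cons)+9=c, h(cons)+9=q, e(vowel)+3=h.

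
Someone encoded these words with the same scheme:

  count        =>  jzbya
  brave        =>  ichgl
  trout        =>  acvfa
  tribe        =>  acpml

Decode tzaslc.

mother

Shifts by position in count: pos 0: c→j (+7), pos 1: o→z (+11), pos 2: u→b (+7), pos 3: n→y (+11) — repeating every 2. A repeating key of period 2 is used — shifts +7, +11 over and over.
Reversing it on tzaslc: t−7=m, z−11=o, a−7=t, s−11=h, l−7=e, c−11=r.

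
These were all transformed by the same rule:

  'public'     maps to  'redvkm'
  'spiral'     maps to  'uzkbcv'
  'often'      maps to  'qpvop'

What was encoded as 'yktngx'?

Shifts by position in public: pos 0: p→r (+2), pos 1: u→e (+10), pos 2: b→d (+2), pos 3: l→v (+10) — repeating every 2. It's a Vigenère-style cipher with numeric key [2,10]: position i shifts by key[i mod 2].
Decoding yktngx: y−2=w, k−10=a, t−2=r, n−10=d, g−2=e, x−10=n.

warden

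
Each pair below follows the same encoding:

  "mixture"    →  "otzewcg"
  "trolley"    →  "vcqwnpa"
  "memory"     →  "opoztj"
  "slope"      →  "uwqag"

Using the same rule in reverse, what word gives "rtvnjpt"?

The shifts repeat in a cycle of length 2: positions 0,1,… shift by +2, +11, then the pattern repeats.
Undoing it on rtvnjpt: r−2=p, t−11=i, v−2=t, n−11=c, j−2=h, p−11=e, t−2=r.

pitcher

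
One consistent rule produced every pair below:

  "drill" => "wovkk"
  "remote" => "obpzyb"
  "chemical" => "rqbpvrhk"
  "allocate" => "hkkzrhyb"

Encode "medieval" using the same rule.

d(3)→w(22) and r(17)→o(14) fit y≡5x+7 (mod 26); the inverse of 5 mod 26 is 21. Each letter's alphabet position (a=0..z=25) is mapped through 5·x+7 mod 26 — an affine cipher.
Applying it to medieval: m(12)→5·12+7≡15=p; e(4)→5·4+7≡1=b; d(3)→5·3+7≡22=w; i(8)→5·8+7≡21=v; e(4)→5·4+7≡1=b; v(21)→5·21+7≡8=i; a(0)→5·0+7≡7=h; l(11)→5·11+7≡10=k (all mod 26).

pbwvbihk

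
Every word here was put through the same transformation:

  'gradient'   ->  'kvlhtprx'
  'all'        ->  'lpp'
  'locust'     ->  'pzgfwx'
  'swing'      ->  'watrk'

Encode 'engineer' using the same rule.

Vowels shift forward by 11 and consonants shift forward by 4.
On engineer: e(vowel)+11=p, n(cons)+4=r, g(cons)+4=k, i(vowel)+11=t, n(cons)+4=r, e(vowel)+11=p, e(vowel)+11=p, r(cons)+4=v.

prktrppv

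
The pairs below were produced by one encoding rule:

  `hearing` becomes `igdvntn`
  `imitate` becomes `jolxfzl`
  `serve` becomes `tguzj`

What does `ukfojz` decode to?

Each letter shifts forward by (position + 1), i.e. 1, 2, 3, … — the shift grows by one for each successive letter.
Decoding ukfojz: u−1=t, k−2=i, f−3=c, o−4=k, j−5=e, z−6=t.

ticket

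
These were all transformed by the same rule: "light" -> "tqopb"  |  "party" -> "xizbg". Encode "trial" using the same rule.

bzqit

Compare letters: l→t is +8, i→q is +8, g→o is +8 — a constant shift. Every letter moves 8 places later in the alphabet, wrapping around z→a.
On trial: t+8=b, r+8=z, i+8=q, a+8=i, l+8=t.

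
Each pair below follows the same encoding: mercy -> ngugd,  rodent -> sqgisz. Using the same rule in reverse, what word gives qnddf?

plaza

In mercy: m→n is +1, e→g is +2, r→u is +3, c→g is +4 — the shift increases by 1 each position. Letter i (0-indexed) is shifted by i+1, so successive shifts are 1, 2, 3, ….
Undoing it on qnddf: q−1=p, n−2=l, d−3=a, d−4=z, f−5=a.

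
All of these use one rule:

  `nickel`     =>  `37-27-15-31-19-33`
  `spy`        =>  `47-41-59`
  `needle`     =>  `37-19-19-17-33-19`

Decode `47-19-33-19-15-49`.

n(#14)→37 and i(#9)→27: differences scale by 2, so n = 2·pos + 9. Each letter becomes 2×(its alphabet position, a=1..z=26) + 9.
Reversing it on 47-19-33-19-15-49: 47→(47−9)÷2=19=s, 19→(19−9)÷2=5=e, 33→(33−9)÷2=12=l, 19→(19−9)÷2=5=e, 15→(15−9)÷2=3=c, 49→(49−9)÷2=20=t.

select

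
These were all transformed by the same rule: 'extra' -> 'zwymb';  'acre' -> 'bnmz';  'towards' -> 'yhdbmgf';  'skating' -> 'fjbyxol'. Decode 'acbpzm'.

player

This is an affine cipher: with a=0,…,z=25, each position x becomes (19x+1) mod 26.
Decoding acbpzm: a(0)→11·(0−1)≡15=p; c(2)→11·(2−1)≡11=l; b(1)→11·(1−1)≡0=a; p(15)→11·(15−1)≡24=y; z(25)→11·(25−1)≡4=e; m(12)→11·(12−1)≡17=r (all mod 26).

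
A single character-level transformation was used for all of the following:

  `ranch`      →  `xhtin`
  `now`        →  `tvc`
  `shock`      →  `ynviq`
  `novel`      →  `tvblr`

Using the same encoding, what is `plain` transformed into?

vrhpt

Vowels shift forward by 7 and consonants shift forward by 6.
Applying it to plain: p(cons)+6=v, l(cons)+6=r, a(vowel)+7=h, i(vowel)+7=p, n(cons)+6=t.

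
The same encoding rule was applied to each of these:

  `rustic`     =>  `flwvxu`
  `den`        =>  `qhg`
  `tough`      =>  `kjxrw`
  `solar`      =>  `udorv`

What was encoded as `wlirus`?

profit

The output letters match the input read backwards, each shifted +3: rustic reversed is citsur. Read the word backwards and shift each letter +3.
Decoding wlirus: shift back: w−3=t, l−3=i, i−3=f, r−3=o, u−3=r, s−3=p → tiforp; then reverse → profit.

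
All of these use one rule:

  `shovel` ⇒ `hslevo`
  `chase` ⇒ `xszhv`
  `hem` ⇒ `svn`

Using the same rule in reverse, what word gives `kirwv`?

This is the alphabet-reversal cipher (Atbash): a becomes z, b becomes y, etc.
Decoding kirwv: k↔p, i↔r, r↔i, w↔d, v↔e.

pride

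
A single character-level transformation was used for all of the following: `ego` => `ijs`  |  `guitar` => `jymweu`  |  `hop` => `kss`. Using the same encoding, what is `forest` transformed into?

isuivw

The shift depends on letter class: consonant g→j is +3, but vowel e→i is +4. Two shifts are in play — +4 for a/e/i/o/u, +3 for every other letter.
For forest: f(cons)+3=i, o(vowel)+4=s, r(cons)+3=u, e(vowel)+4=i, s(cons)+3=v, t(cons)+3=w.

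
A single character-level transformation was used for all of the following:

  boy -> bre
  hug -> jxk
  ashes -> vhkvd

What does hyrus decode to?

The output letters match the input read backwards, each shifted +3: boy reversed is yob. Read the word backwards and shift each letter +3.
Decoding hyrus: shift back: h−3=e, y−3=v, r−3=o, u−3=r, s−3=p → evorp; then reverse → prove.

prove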